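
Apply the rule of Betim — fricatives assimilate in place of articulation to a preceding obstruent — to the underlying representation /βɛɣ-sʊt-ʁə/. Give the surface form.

[βɛɣxʊtzə]

The rule targets /s/ (voiceless alveolar fricative), which sits after the trigger /ɣ/ (velar).
A voiceless velar fricative is [x], so the surface segment is [x].
The same rule applies at the second boundary: /ʁ/ → [z] next to /t/.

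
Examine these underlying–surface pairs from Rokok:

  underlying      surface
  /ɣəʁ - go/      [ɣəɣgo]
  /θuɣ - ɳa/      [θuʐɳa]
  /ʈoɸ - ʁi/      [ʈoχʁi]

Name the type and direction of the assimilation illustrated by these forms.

Underlying /ʁ/ is realised as [ɣ] next to /g/; /g/ itself does not change.
The change uvular → velar matches the place of the following /g/, identifying this as place assimilation.
Manner and voice are unchanged, so the assimilation is partial, not total.
The same holds elsewhere in the data: /ɣ/ → [ʐ] before /ɳ/ (velar → retroflex, matching retroflex); /ɸ/ → [χ] before /ʁ/ (bilabial → uvular, matching uvular) — only place changes, and always toward the following segment.
Since the segment that changes precedes the conditioning segment, the assimilation is regressive.

regressive place assimilation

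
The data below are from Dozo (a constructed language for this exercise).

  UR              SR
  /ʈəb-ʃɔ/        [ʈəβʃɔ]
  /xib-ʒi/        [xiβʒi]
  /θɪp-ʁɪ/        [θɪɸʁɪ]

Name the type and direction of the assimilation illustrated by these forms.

regressive manner assimilation

Comparing underlying and surface forms, /b/ → [β] is the alternation; the neighbouring /ʃ/ is constant.
/b/ is a stop while /ʃ/ is a fricative; the output [β] is a fricative, matching the trigger — so the feature that spreads is manner.
Place and voice are unchanged, so the assimilation is partial, not total.
Checking the remaining alternations: /b/ → [β] before /ʒ/ (stop → fricative, matching a fricative); /p/ → [ɸ] before /ʁ/ (stop → fricative, matching a fricative) — only manner changes, and always toward the following segment.
Since the segment that changes precedes the conditioning segment, the assimilation is regressive.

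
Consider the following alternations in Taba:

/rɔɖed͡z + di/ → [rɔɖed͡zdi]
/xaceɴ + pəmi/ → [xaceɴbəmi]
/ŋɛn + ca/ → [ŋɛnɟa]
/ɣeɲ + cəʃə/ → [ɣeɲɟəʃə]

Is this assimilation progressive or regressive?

The segment that alternates is /p/, which surfaces as [b] when adjacent to /ɴ/.
The change voiceless → voiced matches the voicing of the preceding /ɴ/, identifying this as voicing assimilation.
The other alternating forms pattern the same way: /c/ → [ɟ] after /n/ (voiceless → voiced, matching voiced); /c/ → [ɟ] after /ɲ/ (voiceless → voiced, matching voiced) — only voicing changes, and always toward the preceding segment.
No alternation appears in [rɔɖed͡zdi]: there the adjacent consonants already agree in voicing (/d/ and /d͡z/ are both voiced), so this form is consistent with the same rule.
Since the segment that changes follows the conditioning segment, the assimilation is progressive.

progressive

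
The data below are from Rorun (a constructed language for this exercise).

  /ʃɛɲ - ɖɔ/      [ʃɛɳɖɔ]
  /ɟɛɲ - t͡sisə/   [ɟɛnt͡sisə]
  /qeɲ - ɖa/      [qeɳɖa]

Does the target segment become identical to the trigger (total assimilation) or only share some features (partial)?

partial assimilation

The segment that alternates is /ɲ/, which surfaces as [ɳ] when adjacent to /ɖ/.
/ɲ/ is palatal while /ɖ/ is retroflex; the output [ɳ] is retroflex, matching the trigger — so the feature that spreads is place.
Manner and voice are unchanged, so the assimilation is partial, not total.
Checking the remaining alternation: /ɲ/ → [n] before /t͡s/ (palatal → alveolar, matching alveolar) — only place changes, and always toward the following segment.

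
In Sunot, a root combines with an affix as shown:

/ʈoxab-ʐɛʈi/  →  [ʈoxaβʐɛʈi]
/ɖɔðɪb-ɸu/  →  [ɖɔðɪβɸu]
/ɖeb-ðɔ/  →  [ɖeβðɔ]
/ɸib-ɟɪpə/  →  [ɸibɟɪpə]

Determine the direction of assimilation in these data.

regressive

The segment that alternates is /b/, which surfaces as [β] when adjacent to /ʐ/.
/b/ is a stop while /ʐ/ is a fricative; the output [β] is a fricative, matching the trigger — so the feature that spreads is manner.
The other alternating forms pattern the same way: /b/ → [β] before /ɸ/ (stop → fricative, matching a fricative); /b/ → [β] before /ð/ (stop → fricative, matching a fricative) — only manner changes, and always toward the following segment.
Nothing changes in [ɸibɟɪpə]: there the adjacent consonants already agree in manner (/b/ and /ɟ/ are both stops), so this form is consistent with the same rule.
Since the segment that changes precedes the conditioning segment, the assimilation is regressive.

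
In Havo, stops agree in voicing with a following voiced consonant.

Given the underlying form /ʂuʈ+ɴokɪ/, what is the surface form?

[ʂuɖɴokɪ]

The rule targets /ʈ/ (voiceless retroflex stop), which sits before the trigger /ɴ/ (voiced).
Changing only its voicing to voiced gives [ɖ] — the voiced retroflex stop.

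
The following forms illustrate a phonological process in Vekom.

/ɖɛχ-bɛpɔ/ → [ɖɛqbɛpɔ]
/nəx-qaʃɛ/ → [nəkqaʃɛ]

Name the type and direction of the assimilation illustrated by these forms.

regressive manner assimilation

Comparing underlying and surface forms, /χ/ → [q] is the alternation; the neighbouring /b/ is constant.
/χ/ is a fricative while /b/ is a stop; the output [q] is a stop, matching the trigger — so the feature that spreads is manner.
Place and voice are unchanged, so the assimilation is partial, not total.
Checking the remaining alternation: /x/ → [k] before /q/ (fricative → stop, matching a stop) — only manner changes, and always toward the following segment.
The trigger is the following segment, so the direction is regressive (anticipatory).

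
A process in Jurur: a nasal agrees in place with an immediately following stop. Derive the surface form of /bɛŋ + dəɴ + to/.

The rule targets /ŋ/ (voiced velar nasal), which sits before the trigger /d/ (alveolar).
A voiced alveolar nasal is [n], so the surface segment is [n].
The same rule applies at the second boundary: /ɴ/ → [n] next to /t/.

[bɛndənto]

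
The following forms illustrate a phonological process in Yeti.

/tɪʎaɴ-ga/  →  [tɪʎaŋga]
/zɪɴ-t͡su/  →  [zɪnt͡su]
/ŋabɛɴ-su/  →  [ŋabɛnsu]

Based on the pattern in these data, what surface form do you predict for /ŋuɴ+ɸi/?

The data show regressive place assimilation: /ɴ/ → [ŋ] before /g/; /ɴ/ → [n] before /t͡s/; /ɴ/ → [n] before /s/. In each pair only place changes, matching the following consonant, while manner and voice stay constant.
The rule targets /ɴ/ (voiced uvular nasal), which sits before the trigger /ɸ/ (bilabial).
Changing only its place to bilabial gives [m] — the voiced bilabial nasal.

[ŋumɸi]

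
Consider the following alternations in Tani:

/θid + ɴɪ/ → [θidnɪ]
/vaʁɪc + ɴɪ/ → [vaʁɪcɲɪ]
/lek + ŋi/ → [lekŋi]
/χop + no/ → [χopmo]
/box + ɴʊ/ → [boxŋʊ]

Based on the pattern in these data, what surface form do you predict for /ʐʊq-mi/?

[ʐʊqɴi]

The data show progressive place assimilation: /ɴ/ → [n] after /d/; /ɴ/ → [ɲ] after /c/; /n/ → [m] after /p/; /ɴ/ → [ŋ] after /x/. In each pair only place changes, matching the preceding consonant, while manner and voice stay constant.
No alternation appears in [lekŋi]: there the adjacent consonants already agree in place (/ŋ/ and /k/ are both velar), so this form is consistent with the same rule.
/m/ is a voiced bilabial nasal. The preceding trigger /q/ is uvular, so /m/ must become uvular as well.
A voiced uvular nasal is [ɴ], so the surface segment is [ɴ].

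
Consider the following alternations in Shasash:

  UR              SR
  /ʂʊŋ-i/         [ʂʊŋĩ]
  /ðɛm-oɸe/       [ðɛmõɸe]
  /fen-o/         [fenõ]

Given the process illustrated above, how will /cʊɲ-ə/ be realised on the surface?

The data show progressive nasality assimilation (vowel nasalisation): /i/ → [ĩ] after /ŋ/; /o/ → [õ] after /m/; /o/ → [õ] after /n/ — a vowel is nasalised by an immediately preceding nasal consonant.
The vowel /ə/ is adjacent to the preceding nasal /ɲ/, so it acquires [+nasal] and surfaces as [ə̃].

[cʊɲə̃]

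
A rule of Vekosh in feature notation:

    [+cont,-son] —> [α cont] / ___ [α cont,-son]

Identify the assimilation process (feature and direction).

The shared variable α links the value of [cont] on the target to that of the neighbouring obstruent. [cont] distinguishes stops from fricatives — a manner-of-articulation feature — so this is manner assimilation.
Since the environment is written after the underscore, the trigger follows the target; the direction is regressive.

regressive manner assimilation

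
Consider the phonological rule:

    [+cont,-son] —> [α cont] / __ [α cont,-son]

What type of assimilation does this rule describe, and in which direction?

regressive manner assimilation

The rule copies [cont] (continuancy) from the environment onto the target fricatives; since [±cont] encodes the stop/fricative manner contrast, the assimilating dimension is manner.
The conditioning segment sits to the right of the focus bar, meaning the trigger follows the segment that changes — regressive assimilation.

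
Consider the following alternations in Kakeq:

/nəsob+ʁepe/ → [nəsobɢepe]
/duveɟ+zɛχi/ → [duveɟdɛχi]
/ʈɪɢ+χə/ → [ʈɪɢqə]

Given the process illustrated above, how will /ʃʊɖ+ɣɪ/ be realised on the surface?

[ʃʊɖgɪ]

The data show progressive manner assimilation: /ʁ/ → [ɢ] after /b/; /z/ → [d] after /ɟ/; /χ/ → [q] after /ɢ/. In each pair only manner changes, matching the preceding consonant, while place and voice stay constant.
/ɣ/ is a voiced velar fricative. The preceding trigger /ɖ/ is a stop, so /ɣ/ must become a stop as well.
Changing only its manner to stop gives [g] — the voiced velar stop.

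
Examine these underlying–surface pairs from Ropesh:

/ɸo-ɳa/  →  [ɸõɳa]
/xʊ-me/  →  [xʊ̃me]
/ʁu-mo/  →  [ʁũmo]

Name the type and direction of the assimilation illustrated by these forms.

The vowel /o/ surfaces as nasalised [õ] next to the following nasal /ɳ/ — it has acquired the [+nasal] feature of its neighbour.
Likewise in the remaining data: /ʊ/ → [ʊ̃] before /m/; /u/ → [ũ] before /m/ — each time a vowel is nasalised next to a following nasal.
Because the conditioning nasal is to the right of the vowel that changes, the process is regressive (anticipatory).

regressive nasality assimilation (vowel nasalisation)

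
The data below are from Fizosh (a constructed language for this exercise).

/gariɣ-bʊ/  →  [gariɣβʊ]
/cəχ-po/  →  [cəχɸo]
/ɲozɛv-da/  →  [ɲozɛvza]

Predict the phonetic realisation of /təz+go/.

The data show progressive manner assimilation: /b/ → [β] after /ɣ/; /p/ → [ɸ] after /χ/; /d/ → [z] after /v/. In each pair only manner changes, matching the preceding consonant, while place and voice stay constant.
/g/ is a voiced velar stop. The preceding trigger /z/ is a fricative, so /g/ must become a fricative as well.
The voiced velar fricative is [ɣ], so /g/ → [ɣ].

[təzɣo]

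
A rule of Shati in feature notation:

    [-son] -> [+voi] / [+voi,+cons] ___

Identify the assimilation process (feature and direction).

The structural change is [+voi], and the conditioning segment [+voi,+cons] (a voiced consonant) is itself voiced, so the target comes to share the voicing of its neighbour — voicing assimilation.
The conditioning segment sits to the left of the focus bar, meaning the trigger precedes the segment that changes — progressive assimilation.

progressive voicing assimilation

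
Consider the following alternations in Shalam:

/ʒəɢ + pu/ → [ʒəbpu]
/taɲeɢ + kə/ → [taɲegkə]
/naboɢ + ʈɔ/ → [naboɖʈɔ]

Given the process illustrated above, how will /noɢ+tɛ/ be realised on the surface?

[nodtɛ]

The data show regressive place assimilation: /ɢ/ → [b] before /p/; /ɢ/ → [g] before /k/; /ɢ/ → [ɖ] before /ʈ/. In each pair only place changes, matching the following consonant, while manner and voice stay constant.
The rule targets /ɢ/ (voiced uvular stop), which sits before the trigger /t/ (alveolar).
A voiced alveolar stop is [d], so the surface segment is [d].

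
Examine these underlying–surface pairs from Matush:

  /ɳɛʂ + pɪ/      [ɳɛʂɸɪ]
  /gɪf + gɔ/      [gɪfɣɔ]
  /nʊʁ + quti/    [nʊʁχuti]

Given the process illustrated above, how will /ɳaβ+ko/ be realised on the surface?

[ɳaβxo]

The data show progressive manner assimilation: /p/ → [ɸ] after /ʂ/; /g/ → [ɣ] after /f/; /q/ → [χ] after /ʁ/. In each pair only manner changes, matching the preceding consonant, while place and voice stay constant.
The rule targets /k/ (voiceless velar stop), which sits after the trigger /β/ (fricative).
Changing only its manner to fricative gives [x] — the voiceless velar fricative.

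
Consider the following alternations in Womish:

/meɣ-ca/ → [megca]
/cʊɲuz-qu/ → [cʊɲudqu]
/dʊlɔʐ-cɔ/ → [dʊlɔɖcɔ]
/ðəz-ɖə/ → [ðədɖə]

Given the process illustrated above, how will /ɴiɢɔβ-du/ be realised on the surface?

The data show regressive manner assimilation: /ɣ/ → [g] before /c/; /z/ → [d] before /q/; /ʐ/ → [ɖ] before /c/; /z/ → [d] before /ɖ/. In each pair only manner changes, matching the following consonant, while place and voice stay constant.
/β/ is a voiced bilabial fricative. The following trigger /d/ is a stop, so /β/ must become a stop as well.
The voiced bilabial stop is [b], so /β/ → [b].

[ɴiɢɔbdu]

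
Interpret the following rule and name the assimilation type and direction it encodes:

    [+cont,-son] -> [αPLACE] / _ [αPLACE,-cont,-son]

The shared variable α links the value of the place features (abbreviated [PLACE]) on the target to the same value on the neighbouring segment, so place is the feature that assimilates.
The conditioning segment sits to the right of the focus bar, meaning the trigger follows the segment that changes — regressive assimilation.

regressive place assimilation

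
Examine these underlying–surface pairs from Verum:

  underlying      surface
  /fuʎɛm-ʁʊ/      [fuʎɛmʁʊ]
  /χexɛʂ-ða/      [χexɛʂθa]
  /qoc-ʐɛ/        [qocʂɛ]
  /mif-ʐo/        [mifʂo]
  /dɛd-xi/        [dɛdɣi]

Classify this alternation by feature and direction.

progressive voicing assimilation

Comparing underlying and surface forms, /ð/ → [θ] is the alternation; the neighbouring /ʂ/ is constant.
The change voiced → voiceless matches the voicing of the preceding /ʂ/, identifying this as voicing assimilation.
Place and manner are unchanged, so the assimilation is partial, not total.
The other alternating forms pattern the same way: /ʐ/ → [ʂ] after /c/ (voiced → voiceless, matching voiceless); /ʐ/ → [ʂ] after /f/ (voiced → voiceless, matching voiceless); /x/ → [ɣ] after /d/ (voiceless → voiced, matching voiced) — only voicing changes, and always toward the preceding segment.
No alternation appears in [fuʎɛmʁʊ]: there the adjacent consonants already agree in voicing (/ʁ/ and /m/ are both voiced), so this form is consistent with the same rule.
The trigger is the preceding segment, so the direction is progressive (perseverative).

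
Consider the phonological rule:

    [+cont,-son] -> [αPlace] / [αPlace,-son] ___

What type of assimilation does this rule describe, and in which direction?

progressive place assimilation

The shared variable α links the value of the place features (abbreviated [Place]) on the target to the same value on the neighbouring segment, so place is the feature that assimilates.
Since the environment is written before the underscore, the trigger precedes the target; the direction is progressive.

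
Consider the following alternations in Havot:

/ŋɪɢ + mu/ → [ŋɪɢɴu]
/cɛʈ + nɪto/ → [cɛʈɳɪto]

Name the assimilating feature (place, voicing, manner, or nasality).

place

Comparing underlying and surface forms, /m/ → [ɴ] is the alternation; the neighbouring /ɢ/ is constant.
/m/ is bilabial while /ɢ/ is uvular; the output [ɴ] is uvular, matching the trigger — so the feature that spreads is place.
The other alternating form patterns the same way: /n/ → [ɳ] after /ʈ/ (alveolar → retroflex, matching retroflex) — only place changes, and always toward the preceding segment.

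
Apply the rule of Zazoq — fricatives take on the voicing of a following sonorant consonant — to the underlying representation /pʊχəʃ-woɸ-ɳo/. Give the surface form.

[pʊχəʒwoβɳo]

/ʃ/ is a voiceless postalveolar fricative. The following trigger /w/ is voiced, so /ʃ/ must become voiced as well.
Changing only its voicing to voiced gives [ʒ] — the voiced postalveolar fricative.
At the second juncture, /ɸ/ likewise becomes [β] adjacent to /ɳ/.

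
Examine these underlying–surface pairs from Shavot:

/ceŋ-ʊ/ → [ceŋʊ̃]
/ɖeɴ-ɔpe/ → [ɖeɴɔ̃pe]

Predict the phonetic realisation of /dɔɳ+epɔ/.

[dɔɳẽpɔ]

The data show progressive nasality assimilation (vowel nasalisation): /ʊ/ → [ʊ̃] after /ŋ/; /ɔ/ → [ɔ̃] after /ɴ/ — a vowel is nasalised by an immediately preceding nasal consonant.
The vowel /e/ is adjacent to the preceding nasal /ɳ/, so it acquires [+nasal] and surfaces as [ẽ].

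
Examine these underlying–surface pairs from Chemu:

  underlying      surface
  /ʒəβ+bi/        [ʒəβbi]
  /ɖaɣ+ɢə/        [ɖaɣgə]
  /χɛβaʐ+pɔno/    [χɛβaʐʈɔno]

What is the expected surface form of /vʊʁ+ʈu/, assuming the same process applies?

[vʊʁqu]

The data show progressive place assimilation: /ɢ/ → [g] after /ɣ/; /p/ → [ʈ] after /ʐ/. In each pair only place changes, matching the preceding consonant, while manner and voice stay constant.
No alternation appears in [ʒəβbi]: there the adjacent consonants already agree in place (/b/ and /β/ are both bilabial), so this form is consistent with the same rule.
The rule targets /ʈ/ (voiceless retroflex stop), which sits after the trigger /ʁ/ (uvular).
Changing only its place to uvular gives [q] — the voiceless uvular stop.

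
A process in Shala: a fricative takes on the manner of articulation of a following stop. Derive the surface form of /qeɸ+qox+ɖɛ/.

[qepqokɖɛ]

The rule targets /ɸ/ (voiceless bilabial fricative), which sits before the trigger /q/ (stop).
A voiceless bilabial stop is [p], so the surface segment is [p].
At the second juncture, /x/ likewise becomes [k] adjacent to /ɖ/.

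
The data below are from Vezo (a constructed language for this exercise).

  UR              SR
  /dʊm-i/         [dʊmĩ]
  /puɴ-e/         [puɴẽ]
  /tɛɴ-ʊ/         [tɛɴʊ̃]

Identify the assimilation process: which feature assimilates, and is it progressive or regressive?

progressive nasality assimilation (vowel nasalisation)

The vowel /i/ surfaces as nasalised [ĩ] next to the preceding nasal /m/ — it has acquired the [+nasal] feature of its neighbour.
Likewise in the remaining data: /e/ → [ẽ] after /ɴ/; /ʊ/ → [ʊ̃] after /ɴ/ — each time a vowel is nasalised next to a preceding nasal.
Because the conditioning nasal is to the left of the vowel that changes, the process is progressive (perseverative).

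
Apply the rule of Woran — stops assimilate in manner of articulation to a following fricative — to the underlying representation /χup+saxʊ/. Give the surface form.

[χuɸsaxʊ]

The rule targets /p/ (voiceless bilabial stop), which sits before the trigger /s/ (fricative).
A voiceless bilabial fricative is [ɸ], so the surface segment is [ɸ].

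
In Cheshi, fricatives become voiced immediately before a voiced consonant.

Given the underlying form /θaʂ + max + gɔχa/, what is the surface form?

/ʂ/ is a voiceless retroflex fricative. The following trigger /m/ is voiced, so /ʂ/ must become voiced as well.
Changing only its voicing to voiced gives [ʐ] — the voiced retroflex fricative.
The same rule applies at the second boundary: /x/ → [ɣ] next to /g/.

[θaʐmaɣgɔχa]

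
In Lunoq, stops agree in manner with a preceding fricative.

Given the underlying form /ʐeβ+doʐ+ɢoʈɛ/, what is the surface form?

The rule targets /d/ (voiced alveolar stop), which sits after the trigger /β/ (fricative).
Changing only its manner to fricative gives [z] — the voiced alveolar fricative.
At the second juncture, /ɢ/ likewise becomes [ʁ] adjacent to /ʐ/.

[ʐeβzoʐʁoʈɛ]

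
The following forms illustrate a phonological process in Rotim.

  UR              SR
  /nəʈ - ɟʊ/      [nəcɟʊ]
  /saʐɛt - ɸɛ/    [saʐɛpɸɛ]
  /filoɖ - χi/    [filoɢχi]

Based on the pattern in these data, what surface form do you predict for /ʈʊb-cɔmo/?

[ʈʊɟcɔmo]

The data show regressive place assimilation: /ʈ/ → [c] before /ɟ/; /t/ → [p] before /ɸ/; /ɖ/ → [ɢ] before /χ/. In each pair only place changes, matching the following consonant, while manner and voice stay constant.
The rule targets /b/ (voiced bilabial stop), which sits before the trigger /c/ (palatal).
Changing only its place to palatal gives [ɟ] — the voiced palatal stop.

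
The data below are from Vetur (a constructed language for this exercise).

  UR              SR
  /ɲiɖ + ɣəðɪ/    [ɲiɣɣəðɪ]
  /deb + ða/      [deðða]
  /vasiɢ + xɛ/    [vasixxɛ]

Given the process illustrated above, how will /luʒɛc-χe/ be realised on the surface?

The data show regressive total assimilation (/ɖ/ → [ɣ] before /ɣ/; /b/ → [ð] before /ð/; /ɢ/ → [x] before /x/): in every case the target segment becomes identical to its following neighbour, copying more than a single feature.
/c/ is the segment targeted by the rule; it sits immediately before /χ/, so it assimilates completely and surfaces as [χ].

[luʒɛχχe]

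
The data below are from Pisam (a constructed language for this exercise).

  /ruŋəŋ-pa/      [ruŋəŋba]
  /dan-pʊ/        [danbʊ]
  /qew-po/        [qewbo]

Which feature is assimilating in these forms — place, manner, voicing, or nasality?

Underlying /p/ is realised as [b] next to /ŋ/; /ŋ/ itself does not change.
The change voiceless → voiced matches the voicing of the preceding /ŋ/, identifying this as voicing assimilation.
Checking the remaining alternations: /p/ → [b] after /n/ (voiceless → voiced, matching voiced); /p/ → [b] after /w/ (voiceless → voiced, matching voiced) — only voicing changes, and always toward the preceding segment.

voicing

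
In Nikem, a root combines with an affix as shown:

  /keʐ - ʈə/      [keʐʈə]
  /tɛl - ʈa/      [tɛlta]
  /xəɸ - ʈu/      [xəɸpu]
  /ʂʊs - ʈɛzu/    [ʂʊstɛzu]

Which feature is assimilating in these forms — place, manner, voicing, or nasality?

Comparing underlying and surface forms, /ʈ/ → [t] is the alternation; the neighbouring /l/ is constant.
The change retroflex → alveolar matches the place of the preceding /l/, identifying this as place assimilation.
Checking the remaining alternations: /ʈ/ → [p] after /ɸ/ (retroflex → bilabial, matching bilabial); /ʈ/ → [t] after /s/ (retroflex → alveolar, matching alveolar) — only place changes, and always toward the preceding segment.
No alternation appears in [keʐʈə]: there the adjacent consonants already agree in place (/ʈ/ and /ʐ/ are both retroflex), so this form is consistent with the same rule.

place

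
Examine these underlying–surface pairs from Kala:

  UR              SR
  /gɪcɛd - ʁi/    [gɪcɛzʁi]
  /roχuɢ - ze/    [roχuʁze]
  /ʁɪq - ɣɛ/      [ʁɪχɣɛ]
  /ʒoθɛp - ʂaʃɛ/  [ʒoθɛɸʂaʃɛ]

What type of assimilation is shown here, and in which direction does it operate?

regressive manner assimilation

Underlying /d/ is realised as [z] next to /ʁ/; /ʁ/ itself does not change.
The change stop → fricative matches the manner of the following /ʁ/, identifying this as manner assimilation.
Place and voice are unchanged, so the assimilation is partial, not total.
The same holds elsewhere in the data: /ɢ/ → [ʁ] before /z/ (stop → fricative, matching a fricative); /q/ → [χ] before /ɣ/ (stop → fricative, matching a fricative); /p/ → [ɸ] before /ʂ/ (stop → fricative, matching a fricative) — only manner changes, and always toward the following segment.
The trigger is the following segment, so the direction is regressive (anticipatory).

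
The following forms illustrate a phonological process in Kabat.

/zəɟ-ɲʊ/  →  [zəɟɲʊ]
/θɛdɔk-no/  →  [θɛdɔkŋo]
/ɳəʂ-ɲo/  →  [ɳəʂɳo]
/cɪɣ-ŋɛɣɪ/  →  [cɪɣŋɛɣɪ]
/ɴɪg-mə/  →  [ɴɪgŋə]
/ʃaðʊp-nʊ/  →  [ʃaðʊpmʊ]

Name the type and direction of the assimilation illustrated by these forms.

progressive place assimilation

The segment that alternates is /n/, which surfaces as [ŋ] when adjacent to /k/.
The change alveolar → velar matches the place of the preceding /k/, identifying this as place assimilation.
Manner and voice are unchanged, so the assimilation is partial, not total.
Checking the remaining alternations: /ɲ/ → [ɳ] after /ʂ/ (palatal → retroflex, matching retroflex); /m/ → [ŋ] after /g/ (bilabial → velar, matching velar); /n/ → [m] after /p/ (alveolar → bilabial, matching bilabial) — only place changes, and always toward the preceding segment.
No alternation appears in [zəɟɲʊ], [cɪɣŋɛɣɪ]: there the adjacent consonants already agree in place (/ɲ/ and /ɟ/ are both palatal; /ŋ/ and /ɣ/ are both velar), so these forms are consistent with the same rule.
The trigger is the preceding segment, so the direction is progressive (perseverative).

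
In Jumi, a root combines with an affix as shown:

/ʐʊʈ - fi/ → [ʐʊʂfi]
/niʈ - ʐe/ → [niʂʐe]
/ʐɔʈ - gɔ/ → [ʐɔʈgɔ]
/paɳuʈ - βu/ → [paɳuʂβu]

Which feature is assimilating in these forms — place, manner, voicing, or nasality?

manner

Comparing underlying and surface forms, /ʈ/ → [ʂ] is the alternation; the neighbouring /f/ is constant.
/ʈ/ is a stop while /f/ is a fricative; the output [ʂ] is a fricative, matching the trigger — so the feature that spreads is manner.
The same holds elsewhere in the data: /ʈ/ → [ʂ] before /ʐ/ (stop → fricative, matching a fricative); /ʈ/ → [ʂ] before /β/ (stop → fricative, matching a fricative) — only manner changes, and always toward the following segment.
No alternation appears in [ʐɔʈgɔ]: there the adjacent consonants already agree in manner (/ʈ/ and /g/ are both stops), so this form is consistent with the same rule.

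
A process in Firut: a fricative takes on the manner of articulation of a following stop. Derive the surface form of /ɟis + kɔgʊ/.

/s/ is a voiceless alveolar fricative. The following trigger /k/ is a stop, so /s/ must become a stop as well.
A voiceless alveolar stop is [t], so the surface segment is [t].

[ɟitkɔgʊ]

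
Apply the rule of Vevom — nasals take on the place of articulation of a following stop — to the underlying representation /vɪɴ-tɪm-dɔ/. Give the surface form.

/ɴ/ is a voiced uvular nasal. The following trigger /t/ is alveolar, so /ɴ/ must become alveolar as well.
Changing only its place to alveolar gives [n] — the voiced alveolar nasal.
The same rule applies at the second boundary: /m/ → [n] next to /d/.

[vɪntɪndɔ]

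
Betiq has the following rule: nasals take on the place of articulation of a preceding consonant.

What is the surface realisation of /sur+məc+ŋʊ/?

[surnəcɲʊ]

/m/ is a voiced bilabial nasal. The preceding trigger /r/ is alveolar, so /m/ must become alveolar as well.
Changing only its place to alveolar gives [n] — the voiced alveolar nasal.
At the second juncture, /ŋ/ likewise becomes [ɲ] adjacent to /c/.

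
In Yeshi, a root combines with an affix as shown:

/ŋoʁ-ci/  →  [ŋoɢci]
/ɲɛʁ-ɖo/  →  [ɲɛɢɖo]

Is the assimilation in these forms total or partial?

The segment that alternates is /ʁ/, which surfaces as [ɢ] when adjacent to /c/.
The change fricative → stop matches the manner of the following /c/, identifying this as manner assimilation.
Place and voice are unchanged, so the assimilation is partial, not total.
The same holds elsewhere in the data: /ʁ/ → [ɢ] before /ɖ/ (fricative → stop, matching a stop) — only manner changes, and always toward the following segment.

partial assimilation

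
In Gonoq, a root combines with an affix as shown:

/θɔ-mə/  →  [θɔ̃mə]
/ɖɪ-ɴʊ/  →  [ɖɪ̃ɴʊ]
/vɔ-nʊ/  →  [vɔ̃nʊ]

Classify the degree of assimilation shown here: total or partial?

The vowel /ɔ/ surfaces as nasalised [ɔ̃] next to the following nasal /m/ — it has acquired the [+nasal] feature of its neighbour.
The other forms show the same pattern: /ɪ/ → [ɪ̃] before /ɴ/; /ɔ/ → [ɔ̃] before /n/ — each time a vowel is nasalised next to a following nasal.

partial assimilation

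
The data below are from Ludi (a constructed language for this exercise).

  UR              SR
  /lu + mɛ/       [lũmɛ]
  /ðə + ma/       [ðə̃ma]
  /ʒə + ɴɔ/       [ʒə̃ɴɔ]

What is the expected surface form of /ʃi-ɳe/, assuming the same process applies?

[ʃĩɳe]

The data show regressive nasality assimilation (vowel nasalisation): /u/ → [ũ] before /m/; /ə/ → [ə̃] before /m/; /ə/ → [ə̃] before /ɴ/ — a vowel is nasalised by an immediately following nasal consonant.
The vowel /i/ is adjacent to the following nasal /ɳ/, so it acquires [+nasal] and surfaces as [ĩ].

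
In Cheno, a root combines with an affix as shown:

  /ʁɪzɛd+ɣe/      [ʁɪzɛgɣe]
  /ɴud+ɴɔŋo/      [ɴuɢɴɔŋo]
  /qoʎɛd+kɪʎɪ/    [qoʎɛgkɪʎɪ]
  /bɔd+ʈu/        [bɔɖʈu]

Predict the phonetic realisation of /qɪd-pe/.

[qɪbpe]

The data show regressive place assimilation: /d/ → [g] before /ɣ/; /d/ → [ɢ] before /ɴ/; /d/ → [g] before /k/; /d/ → [ɖ] before /ʈ/. In each pair only place changes, matching the following consonant, while manner and voice stay constant.
The rule targets /d/ (voiced alveolar stop), which sits before the trigger /p/ (bilabial).
The voiced bilabial stop is [b], so /d/ → [b].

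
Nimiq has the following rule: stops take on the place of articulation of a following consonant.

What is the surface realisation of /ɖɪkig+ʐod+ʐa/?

/g/ is a voiced velar stop. The following trigger /ʐ/ is retroflex, so /g/ must become retroflex as well.
A voiced retroflex stop is [ɖ], so the surface segment is [ɖ].
The same rule applies at the second boundary: /d/ → [ɖ] next to /ʐ/.

[ɖɪkiɖʐoɖʐa]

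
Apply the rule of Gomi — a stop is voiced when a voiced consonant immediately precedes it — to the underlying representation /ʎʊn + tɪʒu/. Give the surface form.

The rule targets /t/ (voiceless alveolar stop), which sits after the trigger /n/ (voiced).
The voiced alveolar stop is [d], so /t/ → [d].

[ʎʊndɪʒu]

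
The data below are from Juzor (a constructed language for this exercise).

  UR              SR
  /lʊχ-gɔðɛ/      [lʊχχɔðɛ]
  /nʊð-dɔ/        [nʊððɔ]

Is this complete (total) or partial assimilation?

total assimilation

Underlying /g/ is realised as [χ] next to /χ/; /χ/ itself does not change.
The output [χ] is identical to the trigger /χ/ — every feature (place, manner, voicing) has been copied — so this is total assimilation.
The other form behaves the same way: /d/ → [ð] after /ð/ — in each case the output is a copy of the preceding consonant.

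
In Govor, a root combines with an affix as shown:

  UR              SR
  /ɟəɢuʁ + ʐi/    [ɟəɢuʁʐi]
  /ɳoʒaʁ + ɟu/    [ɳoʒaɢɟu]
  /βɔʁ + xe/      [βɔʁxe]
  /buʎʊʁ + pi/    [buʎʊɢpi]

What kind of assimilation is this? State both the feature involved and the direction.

Comparing underlying and surface forms, /ʁ/ → [ɢ] is the alternation; the neighbouring /ɟ/ is constant.
The change fricative → stop matches the manner of the following /ɟ/, identifying this as manner assimilation.
Place and voice are unchanged, so the assimilation is partial, not total.
The other alternating form patterns the same way: /ʁ/ → [ɢ] before /p/ (fricative → stop, matching a stop) — only manner changes, and always toward the following segment.
Nothing changes in [ɟəɢuʁʐi], [βɔʁxe]: there the adjacent consonants already agree in manner (/ʁ/ and /ʐ/ are both fricatives; /ʁ/ and /x/ are both fricatives), so these forms are consistent with the same rule.
The trigger is the following segment, so the direction is regressive (anticipatory).

regressive manner assimilation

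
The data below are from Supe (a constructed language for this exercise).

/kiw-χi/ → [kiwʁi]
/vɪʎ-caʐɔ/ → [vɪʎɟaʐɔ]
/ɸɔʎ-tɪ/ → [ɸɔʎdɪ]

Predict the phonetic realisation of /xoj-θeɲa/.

The data show progressive voicing assimilation: /χ/ → [ʁ] after /w/; /c/ → [ɟ] after /ʎ/; /t/ → [d] after /ʎ/. In each pair only voicing changes, matching the preceding consonant, while place and manner stay constant.
/θ/ is a voiceless dental fricative. The preceding trigger /j/ is voiced, so /θ/ must become voiced as well.
A voiced dental fricative is [ð], so the surface segment is [ð].

[xojðeɲa]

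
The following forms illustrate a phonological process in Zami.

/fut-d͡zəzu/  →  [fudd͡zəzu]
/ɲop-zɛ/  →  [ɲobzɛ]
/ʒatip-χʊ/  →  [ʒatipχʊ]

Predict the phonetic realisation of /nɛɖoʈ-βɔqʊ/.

The data show regressive voicing assimilation: /t/ → [d] before /d͡z/; /p/ → [b] before /z/. In each pair only voicing changes, matching the following consonant, while place and manner stay constant.
No alternation appears in [ʒatipχʊ]: there the adjacent consonants already agree in voicing (/p/ and /χ/ are both voiceless), so this form is consistent with the same rule.
/ʈ/ is a voiceless retroflex stop. The following trigger /β/ is voiced, so /ʈ/ must become voiced as well.
Changing only its voicing to voiced gives [ɖ] — the voiced retroflex stop.

[nɛɖoɖβɔqʊ]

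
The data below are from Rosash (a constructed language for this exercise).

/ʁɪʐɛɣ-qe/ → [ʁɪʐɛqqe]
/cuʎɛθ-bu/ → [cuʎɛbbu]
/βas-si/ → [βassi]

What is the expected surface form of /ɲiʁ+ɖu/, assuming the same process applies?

The data show regressive total assimilation (/ɣ/ → [q] before /q/; /θ/ → [b] before /b/): in every case the target segment becomes identical to its following neighbour, copying more than a single feature.
In [βassi] the two consonants at the boundary are already identical (/s/ + /s/), so the rule applies vacuously and nothing changes.
/ʁ/ is the segment targeted by the rule; it sits immediately before /ɖ/, so it assimilates completely and surfaces as [ɖ].

[ɲiɖɖu]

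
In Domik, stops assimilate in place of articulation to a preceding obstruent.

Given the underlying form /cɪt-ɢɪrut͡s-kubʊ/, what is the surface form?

/ɢ/ is a voiced uvular stop. The preceding trigger /t/ is alveolar, so /ɢ/ must become alveolar as well.
A voiced alveolar stop is [d], so the surface segment is [d].
At the second juncture, /k/ likewise becomes [t] adjacent to /t͡s/.

[cɪtdɪrut͡stubʊ]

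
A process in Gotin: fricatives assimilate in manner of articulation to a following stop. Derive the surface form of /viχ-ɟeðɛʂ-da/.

/χ/ is a voiceless uvular fricative. The following trigger /ɟ/ is a stop, so /χ/ must become a stop as well.
A voiceless uvular stop is [q], so the surface segment is [q].
The same rule applies at the second boundary: /ʂ/ → [ʈ] next to /d/.

[viqɟeðɛʈda]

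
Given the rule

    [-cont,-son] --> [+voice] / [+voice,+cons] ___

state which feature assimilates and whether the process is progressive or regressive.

progressive voicing assimilation

The target ([-cont,-son], stops) acquires [+voice] next to a voiced consonant ([+voice,+cons]) — it takes on the voicing of its neighbour, so the feature that spreads is voicing.
Since the environment is written before the underscore, the trigger precedes the target; the direction is progressive.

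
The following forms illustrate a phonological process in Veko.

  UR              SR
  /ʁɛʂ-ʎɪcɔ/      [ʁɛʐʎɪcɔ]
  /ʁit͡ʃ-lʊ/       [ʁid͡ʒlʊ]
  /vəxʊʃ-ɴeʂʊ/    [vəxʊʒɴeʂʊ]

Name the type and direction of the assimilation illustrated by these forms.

regressive voicing assimilation

Underlying /ʂ/ is realised as [ʐ] next to /ʎ/; /ʎ/ itself does not change.
/ʂ/ is voiceless while /ʎ/ is voiced; the output [ʐ] is voiced, matching the trigger — so the feature that spreads is voicing.
Place and manner are unchanged, so the assimilation is partial, not total.
The same holds elsewhere in the data: /t͡ʃ/ → [d͡ʒ] before /l/ (voiceless → voiced, matching voiced); /ʃ/ → [ʒ] before /ɴ/ (voiceless → voiced, matching voiced) — only voicing changes, and always toward the following segment.
The trigger is the following segment, so the direction is regressive (anticipatory).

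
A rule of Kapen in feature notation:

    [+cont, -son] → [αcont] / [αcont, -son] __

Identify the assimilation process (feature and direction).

progressive manner assimilation

The shared variable α links the value of [cont] on the target to that of the neighbouring obstruent. [cont] distinguishes stops from fricatives — a manner-of-articulation feature — so this is manner assimilation.
The conditioning segment sits to the left of the focus bar, meaning the trigger precedes the segment that changes — progressive assimilation.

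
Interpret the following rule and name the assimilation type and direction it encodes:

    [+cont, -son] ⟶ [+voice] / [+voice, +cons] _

The target ([+cont, -son], fricatives) acquires [+voice] next to a voiced consonant ([+voice, +cons]) — it takes on the voicing of its neighbour, so the feature that spreads is voicing.
The conditioning segment sits to the left of the focus bar, meaning the trigger precedes the segment that changes — progressive assimilation.

progressive voicing assimilation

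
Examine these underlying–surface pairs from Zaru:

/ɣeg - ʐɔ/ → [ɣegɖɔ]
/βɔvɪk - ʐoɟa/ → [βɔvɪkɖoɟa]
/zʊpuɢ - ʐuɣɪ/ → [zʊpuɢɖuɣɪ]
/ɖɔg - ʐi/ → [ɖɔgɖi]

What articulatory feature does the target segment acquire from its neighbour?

manner

Comparing underlying and surface forms, /ʐ/ → [ɖ] is the alternation; the neighbouring /g/ is constant.
/ʐ/ is a fricative while /g/ is a stop; the output [ɖ] is a stop, matching the trigger — so the feature that spreads is manner.
The other alternating forms pattern the same way: /ʐ/ → [ɖ] after /k/ (fricative → stop, matching a stop); /ʐ/ → [ɖ] after /ɢ/ (fricative → stop, matching a stop) — only manner changes, and always toward the preceding segment.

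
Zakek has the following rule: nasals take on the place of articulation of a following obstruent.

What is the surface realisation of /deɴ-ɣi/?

[deŋɣi]

/ɴ/ is a voiced uvular nasal. The following trigger /ɣ/ is velar, so /ɴ/ must become velar as well.
Changing only its place to velar gives [ŋ] — the voiced velar nasal.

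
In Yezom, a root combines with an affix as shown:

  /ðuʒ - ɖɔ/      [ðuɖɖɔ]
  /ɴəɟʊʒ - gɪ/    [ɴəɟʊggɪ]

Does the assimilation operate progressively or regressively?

Underlying /ʒ/ is realised as [ɖ] next to /ɖ/; /ɖ/ itself does not change.
The output [ɖ] is identical to the trigger /ɖ/ — every feature (place, manner, voicing) has been copied — so this is total assimilation.
The other form behaves the same way: /ʒ/ → [g] before /g/ — in each case the output is a copy of the following consonant.
The trigger is the following segment, so the direction is regressive (anticipatory).

regressive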